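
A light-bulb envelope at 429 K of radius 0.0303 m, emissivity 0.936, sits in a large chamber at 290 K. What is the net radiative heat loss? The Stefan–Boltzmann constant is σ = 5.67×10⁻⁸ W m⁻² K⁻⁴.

A = 4πr² = 4π × (0.0303)² = 0.0115 m².
Q = εσA(T⁴ − T_s⁴). T⁴ − T_s⁴ = (429)⁴ − (290)⁴ = 3.39×10^10 − 7.07×10^9 = 2.68×10^10 K⁴.
Q = 0.936 × 5.67×10⁻⁸ × 0.0115 × 2.68×10^10 = 16.4 W.

Q ≈ 16.4 W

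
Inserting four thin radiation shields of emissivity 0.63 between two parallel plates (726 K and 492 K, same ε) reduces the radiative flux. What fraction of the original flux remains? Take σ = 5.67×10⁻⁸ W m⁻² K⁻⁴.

ratio ≈ 0.200

With N identical shields there are N+1 = 5 gaps in series, each with the same radiative resistance, so the flux falls to 1/(N+1) of its unshielded value.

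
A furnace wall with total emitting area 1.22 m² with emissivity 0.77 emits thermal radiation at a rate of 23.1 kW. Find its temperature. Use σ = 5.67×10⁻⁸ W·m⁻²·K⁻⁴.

From P = εσAT⁴, T = (P / εσA)^(1/4) = (23100 / (0.77 × 5.67×10⁻⁸ × 1.22))^(1/4).
T = (4.34×10^11)^(1/4) = 812 K.

T ≈ 812 K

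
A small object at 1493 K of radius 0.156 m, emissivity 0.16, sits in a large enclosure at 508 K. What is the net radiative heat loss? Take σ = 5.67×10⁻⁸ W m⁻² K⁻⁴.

A = 4πr² = 4π × (0.156)² = 0.306 m².
Q = εσA(T⁴ − T_s⁴). T⁴ − T_s⁴ = (1493)⁴ − (508)⁴ = 4.97×10^12 − 6.66×10^10 = 4.90×10^12 K⁴.
Q = 0.16 × 5.67×10⁻⁸ × 0.306 × 4.90×10^12 = 13600 W.

Q ≈ 13600 W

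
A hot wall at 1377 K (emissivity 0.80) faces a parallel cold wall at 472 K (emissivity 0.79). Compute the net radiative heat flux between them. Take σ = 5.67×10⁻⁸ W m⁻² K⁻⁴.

For two large parallel gray plates, q = σ(T₁⁴ − T₂⁴) / (1/ε₁ + 1/ε₂ − 1).
1/ε₁ + 1/ε₂ − 1 = 1/0.80 + 1/0.79 − 1 = 1.516.
T₁⁴ − T₂⁴ = 3.60×10^12 − 4.96×10^10 = 3.55×10^12 K⁴.
q = 5.67×10⁻⁸ × 3.55×10^12 / 1.516 = 1.33×10^5 W/m².

q ≈ 1.33×10^5 W/m²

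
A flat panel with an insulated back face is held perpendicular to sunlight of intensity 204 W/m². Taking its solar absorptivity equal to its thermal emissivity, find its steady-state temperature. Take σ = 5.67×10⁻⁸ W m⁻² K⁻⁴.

T ≈ 245 K

Absorbed flux αS = emitted flux εσT⁴ (one radiating face); with α = ε, T = (S/σ)^(1/4).
T = (204 / 5.67×10⁻⁸)^(1/4) = (3.60×10^9)^(1/4).
T = 245 K.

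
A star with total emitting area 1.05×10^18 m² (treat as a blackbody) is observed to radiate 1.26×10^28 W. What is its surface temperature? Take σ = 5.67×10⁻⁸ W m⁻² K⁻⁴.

From P = σAT⁴, T = (P / σA)^(1/4) = (1.26×10^28 / (5.67×10⁻⁸ × 1.05×10^18))^(1/4).
T = (2.12×10^17)^(1/4) = 21400 K.

T ≈ 21400 K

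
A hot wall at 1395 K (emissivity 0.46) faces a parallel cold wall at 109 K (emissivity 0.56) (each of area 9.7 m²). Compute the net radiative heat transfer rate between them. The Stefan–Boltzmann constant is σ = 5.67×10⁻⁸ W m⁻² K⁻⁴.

For two large parallel gray plates, q = σ(T₁⁴ − T₂⁴) / (1/ε₁ + 1/ε₂ − 1).
1/ε₁ + 1/ε₂ − 1 = 1/0.46 + 1/0.56 − 1 = 2.960.
T₁⁴ − T₂⁴ = 3.79×10^12 − 1.41×10^8 = 3.79×10^12 K⁴.
q = 5.67×10⁻⁸ × 3.79×10^12 / 2.960 = 72500 W/m².
Q = q·A = 72500 × 9.7 = 7.04×10^5 W.

Q ≈ 7.04×10^5 W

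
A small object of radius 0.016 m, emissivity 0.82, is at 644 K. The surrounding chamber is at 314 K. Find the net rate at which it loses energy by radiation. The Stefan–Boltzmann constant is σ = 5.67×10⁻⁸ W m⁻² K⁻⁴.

Q ≈ 24.3 W

A = 4πr² = 4π × (0.016)² = 3.22×10^-3 m².
Q = εσA(T⁴ − T_s⁴). T⁴ − T_s⁴ = (644)⁴ − (314)⁴ = 1.72×10^11 − 9.72×10^9 = 1.62×10^11 K⁴.
Q = 0.82 × 5.67×10⁻⁸ × 3.22×10^-3 × 1.62×10^11 = 24.3 W.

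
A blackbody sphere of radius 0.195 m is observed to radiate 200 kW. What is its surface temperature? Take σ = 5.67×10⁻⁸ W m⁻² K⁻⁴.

A = 4πr² = 4π × (0.195)² = 0.478 m².
From P = σAT⁴, T = (P / σA)^(1/4) = (2.00×10^5 / (5.67×10⁻⁸ × 0.478))^(1/4).
T = (7.38×10^12)^(1/4) = 1650 K.

T ≈ 1650 K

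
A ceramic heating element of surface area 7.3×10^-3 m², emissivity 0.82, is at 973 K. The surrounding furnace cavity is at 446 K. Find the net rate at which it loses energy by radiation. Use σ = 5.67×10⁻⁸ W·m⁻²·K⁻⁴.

Q ≈ 291 W

Q = εσA(T⁴ − T_s⁴). T⁴ − T_s⁴ = (973)⁴ − (446)⁴ = 8.96×10^11 − 3.96×10^10 = 8.57×10^11 K⁴.
Q = 0.82 × 5.67×10⁻⁸ × 7.30×10^-3 × 8.57×10^11 = 291 W.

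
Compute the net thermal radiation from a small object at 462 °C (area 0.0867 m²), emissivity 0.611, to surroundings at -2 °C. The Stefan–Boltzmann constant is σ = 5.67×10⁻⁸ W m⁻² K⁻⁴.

Convert: 462 °C = 735 K; -2 °C = 271 K.
Q = εσA(T⁴ − T_s⁴). T⁴ − T_s⁴ = (735)⁴ − (271)⁴ = 2.92×10^11 − 5.39×10^9 = 2.86×10^11 K⁴.
Q = 0.611 × 5.67×10⁻⁸ × 0.0867 × 2.86×10^11 = 860 W.

Q ≈ 860 W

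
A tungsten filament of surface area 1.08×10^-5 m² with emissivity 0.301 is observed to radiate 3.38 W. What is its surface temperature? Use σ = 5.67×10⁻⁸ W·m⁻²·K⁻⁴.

From P = εσAT⁴, T = (P / εσA)^(1/4) = (3.38 / (0.301 × 5.67×10⁻⁸ × 1.08×10^-5))^(1/4).
T = (1.83×10^13)^(1/4) = 2070 K.

T ≈ 2070 K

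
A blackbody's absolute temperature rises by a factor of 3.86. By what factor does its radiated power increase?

factor ≈ 222

P ∝ T⁴, so the power scales as (3.86)⁴ = 222.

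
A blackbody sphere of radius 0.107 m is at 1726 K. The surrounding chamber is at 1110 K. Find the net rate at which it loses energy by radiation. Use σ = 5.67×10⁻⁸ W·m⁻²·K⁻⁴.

A = 4πr² = 4π × (0.107)² = 0.144 m².
Q = σA(T⁴ − T_s⁴). T⁴ − T_s⁴ = (1726)⁴ − (1110)⁴ = 8.87×10^12 − 1.52×10^12 = 7.36×10^12 K⁴.
Q = 5.67×10⁻⁸ × 0.144 × 7.36×10^12 = 60000 W.

Q ≈ 60000 W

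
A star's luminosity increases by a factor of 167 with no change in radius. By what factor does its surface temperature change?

P ∝ T⁴ ⇒ T ∝ P^(1/4), so T scales by (167)^(1/4) = 3.59.

factor ≈ 3.59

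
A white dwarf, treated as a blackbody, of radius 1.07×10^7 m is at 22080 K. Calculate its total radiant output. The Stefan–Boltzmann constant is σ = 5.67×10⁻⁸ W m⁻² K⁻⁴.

A = 4πr² = 4π × (1.07×10^7)² = 1.44×10^15 m².
P = σAT⁴ = 5.67×10⁻⁸ × 1.44×10^15 × (22080)⁴ = 5.67×10⁻⁸ × 1.44×10^15 × 2.38×10^17.
P = 1.94×10^25 W.

P ≈ 1.94×10^25 W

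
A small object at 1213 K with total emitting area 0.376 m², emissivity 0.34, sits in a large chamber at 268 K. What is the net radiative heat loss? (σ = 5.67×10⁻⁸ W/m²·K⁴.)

Q = εσA(T⁴ − T_s⁴). T⁴ − T_s⁴ = (1213)⁴ − (268)⁴ = 2.16×10^12 − 5.16×10^9 = 2.16×10^12 K⁴.
Q = 0.34 × 5.67×10⁻⁸ × 0.376 × 2.16×10^12 = 15700 W.

Q ≈ 15700 W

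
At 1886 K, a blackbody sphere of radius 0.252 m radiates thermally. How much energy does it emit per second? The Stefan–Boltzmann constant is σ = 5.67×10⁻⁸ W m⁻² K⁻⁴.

P ≈ 5.72×10^5 W

A = 4πr² = 4π × (0.252)² = 0.798 m².
P = σAT⁴ = 5.67×10⁻⁸ × 0.798 × (1886)⁴ = 5.67×10⁻⁸ × 0.798 × 1.27×10^13.
P = 5.72×10^5 W.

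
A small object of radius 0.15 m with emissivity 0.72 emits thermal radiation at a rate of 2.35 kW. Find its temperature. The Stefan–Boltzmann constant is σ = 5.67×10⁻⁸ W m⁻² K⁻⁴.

T ≈ 672 K

A = 4πr² = 4π × (0.15)² = 0.283 m².
From P = εσAT⁴, T = (P / εσA)^(1/4) = (2350 / (0.72 × 5.67×10⁻⁸ × 0.283))^(1/4).
T = (2.04×10^11)^(1/4) = 672 K.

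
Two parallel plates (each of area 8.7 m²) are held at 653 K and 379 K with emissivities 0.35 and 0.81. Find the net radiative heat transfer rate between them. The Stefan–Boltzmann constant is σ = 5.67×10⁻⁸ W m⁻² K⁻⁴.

Q ≈ 25700 W

For two large parallel gray plates, q = σ(T₁⁴ − T₂⁴) / (1/ε₁ + 1/ε₂ − 1).
1/ε₁ + 1/ε₂ − 1 = 1/0.35 + 1/0.81 − 1 = 3.092.
T₁⁴ − T₂⁴ = 1.82×10^11 − 2.06×10^10 = 1.61×10^11 K⁴.
q = 5.67×10⁻⁸ × 1.61×10^11 / 3.092 = 2960 W/m².
Q = q·A = 2960 × 8.7 = 25700 W.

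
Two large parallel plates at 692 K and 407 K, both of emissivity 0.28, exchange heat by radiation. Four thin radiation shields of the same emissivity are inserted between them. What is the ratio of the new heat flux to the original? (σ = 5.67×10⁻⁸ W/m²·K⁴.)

ratio ≈ 0.200

With N identical shields there are N+1 = 5 gaps in series, each with the same radiative resistance, so the flux falls to 1/(N+1) of its unshielded value.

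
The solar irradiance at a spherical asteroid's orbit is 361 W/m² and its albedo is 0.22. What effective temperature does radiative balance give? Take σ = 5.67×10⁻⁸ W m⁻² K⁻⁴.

T ≈ 188 K

Power absorbed = (1−a)S·πR²; power emitted = 4πR²σT⁴. Equating and cancelling πR²:
T = ((1−a)S / 4σ)^(1/4) = (282 / (4 × 5.67×10⁻⁸))^(1/4) = (1.24×10^9)^(1/4).
T = 188 K.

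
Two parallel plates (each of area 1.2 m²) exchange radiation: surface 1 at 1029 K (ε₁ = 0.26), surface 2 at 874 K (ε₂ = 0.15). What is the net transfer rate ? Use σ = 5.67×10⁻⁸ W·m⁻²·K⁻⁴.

Q ≈ 3850 W

For two large parallel gray plates, q = σ(T₁⁴ − T₂⁴) / (1/ε₁ + 1/ε₂ − 1).
1/ε₁ + 1/ε₂ − 1 = 1/0.26 + 1/0.15 − 1 = 9.513.
T₁⁴ − T₂⁴ = 1.12×10^12 − 5.84×10^11 = 5.38×10^11 K⁴.
q = 5.67×10⁻⁸ × 5.38×10^11 / 9.513 = 3200 W/m².
Q = q·A = 3200 × 1.2 = 3850 W.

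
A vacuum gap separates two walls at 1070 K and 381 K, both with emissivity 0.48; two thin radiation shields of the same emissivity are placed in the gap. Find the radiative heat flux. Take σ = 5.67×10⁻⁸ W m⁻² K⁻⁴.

q ≈ 7700 W/m²

Each of the 3 gaps contributes resistance (2/ε − 1) = 2/0.48 − 1 = 3.167; total = 9.500.
q = σ(T₁⁴ − T₂⁴) / 9.500 = 5.67×10⁻⁸ × 1.29×10^12 / 9.500 = 7700 W/m².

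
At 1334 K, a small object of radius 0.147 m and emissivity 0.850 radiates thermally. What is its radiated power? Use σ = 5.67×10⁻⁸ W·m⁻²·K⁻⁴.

P ≈ 41400 W

A = 4πr² = 4π × (0.147)² = 0.272 m².
P = εσAT⁴ = 0.850 × 5.67×10⁻⁸ × 0.272 × (1334)⁴ = 0.850 × 5.67×10⁻⁸ × 0.272 × 3.17×10^12.
P = 41400 W.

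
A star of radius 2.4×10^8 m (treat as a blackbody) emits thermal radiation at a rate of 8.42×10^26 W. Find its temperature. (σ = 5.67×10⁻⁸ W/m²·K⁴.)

T ≈ 12000 K

A = 4πr² = 4π × (2.4×10^8)² = 7.24×10^17 m².
From P = σAT⁴, T = (P / σA)^(1/4) = (8.42×10^26 / (5.67×10⁻⁸ × 7.24×10^17))^(1/4).
T = (2.05×10^16)^(1/4) = 12000 K.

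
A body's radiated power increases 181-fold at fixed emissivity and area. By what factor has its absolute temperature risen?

factor ≈ 3.67

P ∝ T⁴ ⇒ T ∝ P^(1/4), so T scales by (181)^(1/4) = 3.67.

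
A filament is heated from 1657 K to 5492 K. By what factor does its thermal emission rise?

ratio ≈ 121

P ∝ T⁴, so the ratio is (5492/1657)⁴ = (3.314)⁴ = 121.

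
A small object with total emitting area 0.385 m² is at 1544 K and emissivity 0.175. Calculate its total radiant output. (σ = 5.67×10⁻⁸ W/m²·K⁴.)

Stefan–Boltzmann: P = εσAT⁴ = 0.175 × 5.67×10⁻⁸ × 0.385 × (1544)⁴ = 0.175 × 5.67×10⁻⁸ × 0.385 × 5.68×10^12.
P = 21700 W.

P ≈ 21700 W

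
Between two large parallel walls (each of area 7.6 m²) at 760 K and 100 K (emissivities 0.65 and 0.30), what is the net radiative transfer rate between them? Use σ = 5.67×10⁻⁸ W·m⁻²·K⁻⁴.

For two large parallel gray plates, q = σ(T₁⁴ − T₂⁴) / (1/ε₁ + 1/ε₂ − 1).
1/ε₁ + 1/ε₂ − 1 = 1/0.65 + 1/0.30 − 1 = 3.872.
T₁⁴ − T₂⁴ = 3.34×10^11 − 1.00×10^8 = 3.34×10^11 K⁴.
q = 5.67×10⁻⁸ × 3.34×10^11 / 3.872 = 4880 W/m².
Q = q·A = 4880 × 7.6 = 37100 W.

Q ≈ 37100 W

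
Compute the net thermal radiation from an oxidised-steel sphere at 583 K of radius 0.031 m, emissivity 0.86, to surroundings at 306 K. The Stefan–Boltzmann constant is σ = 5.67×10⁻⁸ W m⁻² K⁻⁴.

Q ≈ 62.9 W

A = 4πr² = 4π × (0.031)² = 0.0121 m².
Q = εσA(T⁴ − T_s⁴). T⁴ − T_s⁴ = (583)⁴ − (306)⁴ = 1.16×10^11 − 8.77×10^9 = 1.07×10^11 K⁴.
Q = 0.86 × 5.67×10⁻⁸ × 0.0121 × 1.07×10^11 = 62.9 W.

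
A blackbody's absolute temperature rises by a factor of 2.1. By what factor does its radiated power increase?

P ∝ T⁴, so the power scales as (2.1)⁴ = 19.4.

factor ≈ 19.4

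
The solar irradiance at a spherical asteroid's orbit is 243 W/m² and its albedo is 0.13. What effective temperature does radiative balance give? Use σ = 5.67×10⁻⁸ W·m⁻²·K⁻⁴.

Power absorbed = (1−a)S·πR²; power emitted = 4πR²σT⁴. Equating and cancelling πR²:
T = ((1−a)S / 4σ)^(1/4) = (211 / (4 × 5.67×10⁻⁸))^(1/4) = (9.32×10^8)^(1/4).
T = 175 K.

T ≈ 175 K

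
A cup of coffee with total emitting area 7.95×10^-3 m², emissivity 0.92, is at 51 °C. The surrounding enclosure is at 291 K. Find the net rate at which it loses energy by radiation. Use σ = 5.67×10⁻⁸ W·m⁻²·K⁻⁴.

Convert: 51 °C = 324 K.
Q = εσA(T⁴ − T_s⁴). T⁴ − T_s⁴ = (324)⁴ − (291)⁴ = 1.10×10^10 − 7.17×10^9 = 3.85×10^9 K⁴.
Q = 0.92 × 5.67×10⁻⁸ × 7.95×10^-3 × 3.85×10^9 = 1.60 W.

Q ≈ 1.60 W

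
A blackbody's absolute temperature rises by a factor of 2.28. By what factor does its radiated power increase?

P ∝ T⁴, so the power scales as (2.28)⁴ = 27.0.

factor ≈ 27.0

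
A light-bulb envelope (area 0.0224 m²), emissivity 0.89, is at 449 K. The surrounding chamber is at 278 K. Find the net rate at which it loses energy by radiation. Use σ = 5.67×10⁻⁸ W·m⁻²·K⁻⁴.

Q ≈ 39.2 W

Q = εσA(T⁴ − T_s⁴). T⁴ − T_s⁴ = (449)⁴ − (278)⁴ = 4.06×10^10 − 5.97×10^9 = 3.47×10^10 K⁴.
Q = 0.89 × 5.67×10⁻⁸ × 0.0224 × 3.47×10^10 = 39.2 W.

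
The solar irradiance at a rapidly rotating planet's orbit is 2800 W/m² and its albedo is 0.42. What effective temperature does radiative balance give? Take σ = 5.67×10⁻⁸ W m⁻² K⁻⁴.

T ≈ 291 K

Power absorbed = (1−a)S·πR²; power emitted = 4πR²σT⁴. Equating and cancelling πR²:
T = ((1−a)S / 4σ)^(1/4) = (1620 / (4 × 5.67×10⁻⁸))^(1/4) = (7.16×10^9)^(1/4).
T = 291 K.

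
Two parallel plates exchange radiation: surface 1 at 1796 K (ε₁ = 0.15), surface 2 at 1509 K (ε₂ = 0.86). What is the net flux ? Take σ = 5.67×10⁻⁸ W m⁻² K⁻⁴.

q ≈ 43300 W/m²

For two large parallel gray plates, q = σ(T₁⁴ − T₂⁴) / (1/ε₁ + 1/ε₂ − 1).
1/ε₁ + 1/ε₂ − 1 = 1/0.15 + 1/0.86 − 1 = 6.829.
T₁⁴ − T₂⁴ = 1.04×10^13 − 5.19×10^12 = 5.22×10^12 K⁴.
q = 5.67×10⁻⁸ × 5.22×10^12 / 6.829 = 43300 W/m².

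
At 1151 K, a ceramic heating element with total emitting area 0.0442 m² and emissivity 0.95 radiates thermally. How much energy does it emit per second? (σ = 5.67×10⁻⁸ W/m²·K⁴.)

Stefan–Boltzmann: P = εσAT⁴ = 0.95 × 5.67×10⁻⁸ × 0.0442 × (1151)⁴ = 0.95 × 5.67×10⁻⁸ × 0.0442 × 1.76×10^12.
P = 4180 W.

P ≈ 4180 W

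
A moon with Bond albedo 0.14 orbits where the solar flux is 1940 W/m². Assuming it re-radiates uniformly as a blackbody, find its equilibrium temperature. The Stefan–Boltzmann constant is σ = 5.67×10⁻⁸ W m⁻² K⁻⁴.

Power absorbed = (1−a)S·πR²; power emitted = 4πR²σT⁴. Equating and cancelling πR²:
T = ((1−a)S / 4σ)^(1/4) = (1670 / (4 × 5.67×10⁻⁸))^(1/4) = (7.36×10^9)^(1/4).
T = 293 K.

T ≈ 293 K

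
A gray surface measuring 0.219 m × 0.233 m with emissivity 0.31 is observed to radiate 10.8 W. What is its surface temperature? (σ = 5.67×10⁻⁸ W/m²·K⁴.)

T ≈ 331 K

A = 0.219 × 0.233 = 0.0510 m².
From P = εσAT⁴, T = (P / εσA)^(1/4) = (10.8 / (0.31 × 5.67×10⁻⁸ × 0.0510))^(1/4).
T = (1.20×10^10)^(1/4) = 331 K.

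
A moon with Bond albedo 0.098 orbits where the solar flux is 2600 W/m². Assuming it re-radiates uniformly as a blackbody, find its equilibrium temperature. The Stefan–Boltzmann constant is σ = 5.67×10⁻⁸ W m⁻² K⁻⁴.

Power absorbed = (1−a)S·πR²; power emitted = 4πR²σT⁴. Equating and cancelling πR²:
T = ((1−a)S / 4σ)^(1/4) = (2350 / (4 × 5.67×10⁻⁸))^(1/4) = (1.03×10^10)^(1/4).
T = 319 K.

T ≈ 319 K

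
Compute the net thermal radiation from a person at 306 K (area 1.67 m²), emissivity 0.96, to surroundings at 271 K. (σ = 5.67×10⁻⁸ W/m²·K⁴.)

Q ≈ 307 W

Q = εσA(T⁴ − T_s⁴). T⁴ − T_s⁴ = (306)⁴ − (271)⁴ = 8.77×10^9 − 5.39×10^9 = 3.37×10^9 K⁴.
Q = 0.96 × 5.67×10⁻⁸ × 1.67 × 3.37×10^9 = 307 W.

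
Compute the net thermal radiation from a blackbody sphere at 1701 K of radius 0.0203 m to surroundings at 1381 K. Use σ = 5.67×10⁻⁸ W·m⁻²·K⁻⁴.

A = 4πr² = 4π × (0.0203)² = 5.18×10^-3 m².
Q = σA(T⁴ − T_s⁴). T⁴ − T_s⁴ = (1701)⁴ − (1381)⁴ = 8.37×10^12 − 3.64×10^12 = 4.73×10^12 K⁴.
Q = 5.67×10⁻⁸ × 5.18×10^-3 × 4.73×10^12 = 1390 W.

Q ≈ 1390 W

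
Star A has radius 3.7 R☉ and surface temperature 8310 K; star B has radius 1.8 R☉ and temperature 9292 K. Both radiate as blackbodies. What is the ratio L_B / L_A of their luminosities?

L_B/L_A ≈ 0.370

L = 4πR²σT⁴ ∝ R²T⁴, so L_B/L_A = (1.8/3.7)² × (9292/8310)⁴ = 0.237 × 1.56 = 0.370.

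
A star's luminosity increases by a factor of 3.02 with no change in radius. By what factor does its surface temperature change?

P ∝ T⁴ ⇒ T ∝ P^(1/4), so T scales by (3.02)^(1/4) = 1.32.

factor ≈ 1.32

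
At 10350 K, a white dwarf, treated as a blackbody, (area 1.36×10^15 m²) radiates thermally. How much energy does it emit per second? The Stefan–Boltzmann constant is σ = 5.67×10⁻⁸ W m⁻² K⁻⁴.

P ≈ 8.85×10^23 W

P = σAT⁴ = 5.67×10⁻⁸ × 1.36×10^15 × (10350)⁴ = 5.67×10⁻⁸ × 1.36×10^15 × 1.15×10^16.
P = 8.85×10^23 W.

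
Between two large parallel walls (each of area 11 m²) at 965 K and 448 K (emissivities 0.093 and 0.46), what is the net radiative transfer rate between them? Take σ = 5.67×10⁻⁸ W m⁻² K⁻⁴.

For two large parallel gray plates, q = σ(T₁⁴ − T₂⁴) / (1/ε₁ + 1/ε₂ − 1).
1/ε₁ + 1/ε₂ − 1 = 1/0.093 + 1/0.46 − 1 = 11.93.
T₁⁴ − T₂⁴ = 8.67×10^11 − 4.03×10^10 = 8.27×10^11 K⁴.
q = 5.67×10⁻⁸ × 8.27×10^11 / 11.93 = 3930 W/m².
Q = q·A = 3930 × 11 = 43200 W.

Q ≈ 43200 W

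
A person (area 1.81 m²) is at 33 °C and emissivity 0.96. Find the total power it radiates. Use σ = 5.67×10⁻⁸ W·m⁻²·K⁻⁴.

P ≈ 864 W

33 °C = 306 K.
P = εσAT⁴ = 0.96 × 5.67×10⁻⁸ × 1.81 × (306)⁴ = 0.96 × 5.67×10⁻⁸ × 1.81 × 8.77×10^9.
P = 864 W.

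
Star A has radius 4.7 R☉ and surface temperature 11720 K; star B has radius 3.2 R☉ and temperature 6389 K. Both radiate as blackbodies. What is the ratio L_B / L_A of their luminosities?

L_B/L_A ≈ 0.0409

L = 4πR²σT⁴ ∝ R²T⁴, so L_B/L_A = (3.2/4.7)² × (6389/11720)⁴ = 0.464 × 0.0883 = 0.0409.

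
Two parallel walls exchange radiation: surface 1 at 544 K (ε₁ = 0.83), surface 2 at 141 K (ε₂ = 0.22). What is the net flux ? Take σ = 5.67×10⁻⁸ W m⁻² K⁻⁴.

q ≈ 1040 W/m²

For two large parallel gray plates, q = σ(T₁⁴ − T₂⁴) / (1/ε₁ + 1/ε₂ − 1).
1/ε₁ + 1/ε₂ − 1 = 1/0.83 + 1/0.22 − 1 = 4.750.
T₁⁴ − T₂⁴ = 8.76×10^10 − 3.95×10^8 = 8.72×10^10 K⁴.
q = 5.67×10⁻⁸ × 8.72×10^10 / 4.750 = 1040 W/m².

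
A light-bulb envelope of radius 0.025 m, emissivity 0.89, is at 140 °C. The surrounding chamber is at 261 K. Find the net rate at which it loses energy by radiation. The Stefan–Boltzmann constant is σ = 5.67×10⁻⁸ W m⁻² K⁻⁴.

A = 4πr² = 4π × (0.025)² = 7.85×10^-3 m².
Convert: 140 °C = 413 K.
Q = εσA(T⁴ − T_s⁴). T⁴ − T_s⁴ = (413)⁴ − (261)⁴ = 2.91×10^10 − 4.64×10^9 = 2.45×10^10 K⁴.
Q = 0.89 × 5.67×10⁻⁸ × 7.85×10^-3 × 2.45×10^10 = 9.69 W.

Q ≈ 9.69 W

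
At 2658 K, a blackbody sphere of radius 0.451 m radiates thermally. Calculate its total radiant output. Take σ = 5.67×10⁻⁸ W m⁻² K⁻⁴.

P ≈ 7.23×10^6 W

A = 4πr² = 4π × (0.451)² = 2.56 m².
P = σAT⁴ = 5.67×10⁻⁸ × 2.56 × (2658)⁴ = 5.67×10⁻⁸ × 2.56 × 4.99×10^13.
P = 7.23×10^6 W.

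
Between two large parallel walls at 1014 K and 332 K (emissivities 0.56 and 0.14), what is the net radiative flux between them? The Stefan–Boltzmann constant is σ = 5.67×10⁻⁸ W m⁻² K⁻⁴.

q ≈ 7470 W/m²

For two large parallel gray plates, q = σ(T₁⁴ − T₂⁴) / (1/ε₁ + 1/ε₂ − 1).
1/ε₁ + 1/ε₂ − 1 = 1/0.56 + 1/0.14 − 1 = 7.929.
T₁⁴ − T₂⁴ = 1.06×10^12 − 1.21×10^10 = 1.05×10^12 K⁴.
q = 5.67×10⁻⁸ × 1.05×10^12 / 7.929 = 7470 W/m².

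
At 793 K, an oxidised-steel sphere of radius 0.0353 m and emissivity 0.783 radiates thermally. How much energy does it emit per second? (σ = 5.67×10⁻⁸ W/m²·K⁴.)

A = 4πr² = 4π × (0.0353)² = 0.0157 m².
Stefan–Boltzmann: P = εσAT⁴ = 0.783 × 5.67×10⁻⁸ × 0.0157 × (793)⁴ = 0.783 × 5.67×10⁻⁸ × 0.0157 × 3.95×10^11.
P = 275 W.

P ≈ 275 W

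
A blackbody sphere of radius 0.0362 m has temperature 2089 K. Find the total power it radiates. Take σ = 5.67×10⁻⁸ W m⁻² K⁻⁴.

A = 4πr² = 4π × (0.0362)² = 0.0165 m².
P = σAT⁴ = 5.67×10⁻⁸ × 0.0165 × (2089)⁴ = 5.67×10⁻⁸ × 0.0165 × 1.90×10^13.
P = 17800 W.

P ≈ 17800 W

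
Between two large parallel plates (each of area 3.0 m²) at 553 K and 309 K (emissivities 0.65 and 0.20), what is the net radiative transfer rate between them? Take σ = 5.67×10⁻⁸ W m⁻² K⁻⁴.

For two large parallel gray plates, q = σ(T₁⁴ − T₂⁴) / (1/ε₁ + 1/ε₂ − 1).
1/ε₁ + 1/ε₂ − 1 = 1/0.65 + 1/0.20 − 1 = 5.538.
T₁⁴ − T₂⁴ = 9.35×10^10 − 9.12×10^9 = 8.44×10^10 K⁴.
q = 5.67×10⁻⁸ × 8.44×10^10 / 5.538 = 864 W/m².
Q = q·A = 864 × 3.0 = 2590 W.

Q ≈ 2590 W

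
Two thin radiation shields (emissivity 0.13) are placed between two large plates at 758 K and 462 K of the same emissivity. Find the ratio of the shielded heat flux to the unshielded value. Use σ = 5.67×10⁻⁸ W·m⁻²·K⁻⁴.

With N identical shields there are N+1 = 3 gaps in series, each with the same radiative resistance, so the flux falls to 1/(N+1) of its unshielded value.

ratio ≈ 0.333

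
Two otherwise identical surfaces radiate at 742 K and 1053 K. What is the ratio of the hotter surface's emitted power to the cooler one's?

ratio ≈ 4.06

P ∝ T⁴, so the ratio is (1053/742)⁴ = (1.419)⁴ = 4.06.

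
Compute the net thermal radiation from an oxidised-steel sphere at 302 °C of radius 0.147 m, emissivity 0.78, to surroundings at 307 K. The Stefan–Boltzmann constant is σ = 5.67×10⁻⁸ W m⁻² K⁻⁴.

Q ≈ 1210 W

A = 4πr² = 4π × (0.147)² = 0.272 m².
Convert: 302 °C = 575 K.
Q = εσA(T⁴ − T_s⁴). T⁴ − T_s⁴ = (575)⁴ − (307)⁴ = 1.09×10^11 − 8.88×10^9 = 1.00×10^11 K⁴.
Q = 0.78 × 5.67×10⁻⁸ × 0.272 × 1.00×10^11 = 1210 W.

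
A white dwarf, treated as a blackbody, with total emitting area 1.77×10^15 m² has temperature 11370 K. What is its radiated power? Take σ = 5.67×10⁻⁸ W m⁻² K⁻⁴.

P ≈ 1.68×10^24 W

P = σAT⁴ = 5.67×10⁻⁸ × 1.77×10^15 × (11370)⁴ = 5.67×10⁻⁸ × 1.77×10^15 × 1.67×10^16.
P = 1.68×10^24 W.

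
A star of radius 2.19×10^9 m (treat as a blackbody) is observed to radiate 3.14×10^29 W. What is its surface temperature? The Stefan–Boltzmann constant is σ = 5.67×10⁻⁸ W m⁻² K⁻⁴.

T ≈ 17400 K

A = 4πr² = 4π × (2.19×10^9)² = 6.03×10^19 m².
From P = σAT⁴, T = (P / σA)^(1/4) = (3.14×10^29 / (5.67×10⁻⁸ × 6.03×10^19))^(1/4).
T = (9.19×10^16)^(1/4) = 17400 K.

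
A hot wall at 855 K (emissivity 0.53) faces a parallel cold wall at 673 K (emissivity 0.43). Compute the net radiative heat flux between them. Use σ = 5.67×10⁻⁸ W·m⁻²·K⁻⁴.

For two large parallel gray plates, q = σ(T₁⁴ − T₂⁴) / (1/ε₁ + 1/ε₂ − 1).
1/ε₁ + 1/ε₂ − 1 = 1/0.53 + 1/0.43 − 1 = 3.212.
T₁⁴ − T₂⁴ = 5.34×10^11 − 2.05×10^11 = 3.29×10^11 K⁴.
q = 5.67×10⁻⁸ × 3.29×10^11 / 3.212 = 5810 W/m².

q ≈ 5810 W/m²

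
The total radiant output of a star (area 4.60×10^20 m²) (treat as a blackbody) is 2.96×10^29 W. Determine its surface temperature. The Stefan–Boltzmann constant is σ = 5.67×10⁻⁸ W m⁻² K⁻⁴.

T ≈ 10300 K

From P = σAT⁴, T = (P / σA)^(1/4) = (2.96×10^29 / (5.67×10⁻⁸ × 4.60×10^20))^(1/4).
T = (1.13×10^16)^(1/4) = 10300 K.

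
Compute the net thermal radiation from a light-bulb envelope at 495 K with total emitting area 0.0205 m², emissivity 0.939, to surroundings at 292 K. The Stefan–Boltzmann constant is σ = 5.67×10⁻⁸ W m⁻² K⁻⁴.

Q ≈ 57.6 W

Q = εσA(T⁴ − T_s⁴). T⁴ − T_s⁴ = (495)⁴ − (292)⁴ = 6.00×10^10 − 7.27×10^9 = 5.28×10^10 K⁴.
Q = 0.939 × 5.67×10⁻⁸ × 0.0205 × 5.28×10^10 = 57.6 W.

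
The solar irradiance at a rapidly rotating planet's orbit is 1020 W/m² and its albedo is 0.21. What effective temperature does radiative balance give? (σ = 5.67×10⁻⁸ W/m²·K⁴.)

T ≈ 244 K

Power absorbed = (1−a)S·πR²; power emitted = 4πR²σT⁴. Equating and cancelling πR²:
T = ((1−a)S / 4σ)^(1/4) = (806 / (4 × 5.67×10⁻⁸))^(1/4) = (3.55×10^9)^(1/4).
T = 244 K.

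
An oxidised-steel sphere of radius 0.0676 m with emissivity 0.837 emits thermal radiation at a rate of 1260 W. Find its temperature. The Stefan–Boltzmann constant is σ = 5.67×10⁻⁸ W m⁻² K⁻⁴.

A = 4πr² = 4π × (0.0676)² = 0.0574 m².
From P = εσAT⁴, T = (P / εσA)^(1/4) = (1260 / (0.837 × 5.67×10⁻⁸ × 0.0574))^(1/4).
T = (4.62×10^11)^(1/4) = 825 K.

T ≈ 825 K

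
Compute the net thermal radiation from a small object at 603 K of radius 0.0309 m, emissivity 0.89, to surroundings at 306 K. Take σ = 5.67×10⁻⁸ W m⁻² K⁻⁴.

A = 4πr² = 4π × (0.0309)² = 0.0120 m².
Q = εσA(T⁴ − T_s⁴). T⁴ − T_s⁴ = (603)⁴ − (306)⁴ = 1.32×10^11 − 8.77×10^9 = 1.23×10^11 K⁴.
Q = 0.89 × 5.67×10⁻⁸ × 0.0120 × 1.23×10^11 = 74.7 W.

Q ≈ 74.7 W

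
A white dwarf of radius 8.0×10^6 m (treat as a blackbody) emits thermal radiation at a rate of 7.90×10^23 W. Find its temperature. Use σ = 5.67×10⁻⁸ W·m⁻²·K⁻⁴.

T ≈ 11500 K

A = 4πr² = 4π × (8.0×10^6)² = 8.04×10^14 m².
From P = σAT⁴, T = (P / σA)^(1/4) = (7.90×10^23 / (5.67×10⁻⁸ × 8.04×10^14))^(1/4).
T = (1.73×10^16)^(1/4) = 11500 K.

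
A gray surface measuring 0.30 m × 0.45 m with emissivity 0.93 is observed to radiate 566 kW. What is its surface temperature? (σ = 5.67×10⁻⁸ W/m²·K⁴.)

T ≈ 2990 K

A = 0.30 × 0.45 = 0.135 m².
From P = εσAT⁴, T = (P / εσA)^(1/4) = (5.66×10^5 / (0.93 × 5.67×10⁻⁸ × 0.135))^(1/4).
T = (7.95×10^13)^(1/4) = 2990 K.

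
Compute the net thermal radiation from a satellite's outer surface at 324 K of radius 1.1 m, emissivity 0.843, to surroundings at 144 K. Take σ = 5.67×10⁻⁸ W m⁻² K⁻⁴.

Q ≈ 7700 W

A = 4πr² = 4π × (1.1)² = 15.2 m².
Q = εσA(T⁴ − T_s⁴). T⁴ − T_s⁴ = (324)⁴ − (144)⁴ = 1.10×10^10 − 4.30×10^8 = 1.06×10^10 K⁴.
Q = 0.843 × 5.67×10⁻⁸ × 15.2 × 1.06×10^10 = 7700 W.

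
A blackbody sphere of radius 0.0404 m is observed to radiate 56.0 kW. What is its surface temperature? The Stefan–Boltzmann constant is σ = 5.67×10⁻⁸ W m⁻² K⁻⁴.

A = 4πr² = 4π × (0.0404)² = 0.0205 m².
From P = σAT⁴, T = (P / σA)^(1/4) = (56000 / (5.67×10⁻⁸ × 0.0205))^(1/4).
T = (4.82×10^13)^(1/4) = 2630 K.

T ≈ 2630 K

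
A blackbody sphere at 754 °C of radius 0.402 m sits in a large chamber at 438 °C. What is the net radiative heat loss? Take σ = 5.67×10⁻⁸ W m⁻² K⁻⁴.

Q ≈ 98700 W

A = 4πr² = 4π × (0.402)² = 2.03 m².
Convert: 754 °C = 1027 K; 438 °C = 711 K.
Q = σA(T⁴ − T_s⁴). T⁴ − T_s⁴ = (1027)⁴ − (711)⁴ = 1.11×10^12 − 2.56×10^11 = 8.57×10^11 K⁴.
Q = 5.67×10⁻⁸ × 2.03 × 8.57×10^11 = 98700 W.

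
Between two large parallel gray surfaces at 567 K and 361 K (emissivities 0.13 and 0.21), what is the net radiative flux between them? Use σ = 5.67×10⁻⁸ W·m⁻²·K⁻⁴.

q ≈ 428 W/m²

For two large parallel gray plates, q = σ(T₁⁴ − T₂⁴) / (1/ε₁ + 1/ε₂ − 1).
1/ε₁ + 1/ε₂ − 1 = 1/0.13 + 1/0.21 − 1 = 11.45.
T₁⁴ − T₂⁴ = 1.03×10^11 − 1.70×10^10 = 8.64×10^10 K⁴.
q = 5.67×10⁻⁸ × 8.64×10^10 / 11.45 = 428 W/m².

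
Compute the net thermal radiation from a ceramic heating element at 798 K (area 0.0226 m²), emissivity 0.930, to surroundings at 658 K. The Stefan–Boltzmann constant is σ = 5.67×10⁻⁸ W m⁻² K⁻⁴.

Q ≈ 260 W

Q = εσA(T⁴ − T_s⁴). T⁴ − T_s⁴ = (798)⁴ − (658)⁴ = 4.06×10^11 − 1.87×10^11 = 2.18×10^11 K⁴.
Q = 0.930 × 5.67×10⁻⁸ × 0.0226 × 2.18×10^11 = 260 W.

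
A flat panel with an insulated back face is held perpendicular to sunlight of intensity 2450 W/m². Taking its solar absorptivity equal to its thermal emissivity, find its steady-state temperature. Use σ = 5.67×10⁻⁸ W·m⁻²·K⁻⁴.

Absorbed flux αS = emitted flux εσT⁴ (one radiating face); with α = ε, T = (S/σ)^(1/4).
T = (2450 / 5.67×10⁻⁸)^(1/4) = (4.32×10^10)^(1/4).
T = 456 K.

T ≈ 456 K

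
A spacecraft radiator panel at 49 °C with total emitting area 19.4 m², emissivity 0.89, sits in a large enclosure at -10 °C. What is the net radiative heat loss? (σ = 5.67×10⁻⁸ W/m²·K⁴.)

Q ≈ 5840 W

Convert: 49 °C = 322 K; -10 °C = 263 K.
Q = εσA(T⁴ − T_s⁴). T⁴ − T_s⁴ = (322)⁴ − (263)⁴ = 1.08×10^10 − 4.78×10^9 = 5.97×10^9 K⁴.
Q = 0.89 × 5.67×10⁻⁸ × 19.4 × 5.97×10^9 = 5840 W.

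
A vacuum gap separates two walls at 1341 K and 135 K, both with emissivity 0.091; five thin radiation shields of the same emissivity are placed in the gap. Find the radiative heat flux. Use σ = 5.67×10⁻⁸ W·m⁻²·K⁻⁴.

Each of the 6 gaps contributes resistance (2/ε − 1) = 2/0.091 − 1 = 20.98; total = 125.9.
q = σ(T₁⁴ − T₂⁴) / 125.9 = 5.67×10⁻⁸ × 3.23×10^12 / 125.9 = 1460 W/m².

q ≈ 1460 W/m²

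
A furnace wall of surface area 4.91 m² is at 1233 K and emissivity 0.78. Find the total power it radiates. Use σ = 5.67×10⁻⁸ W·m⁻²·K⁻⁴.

P ≈ 5.02×10^5 W

Stefan–Boltzmann: P = εσAT⁴ = 0.78 × 5.67×10⁻⁸ × 4.91 × (1233)⁴ = 0.78 × 5.67×10⁻⁸ × 4.91 × 2.31×10^12.
P = 5.02×10^5 W.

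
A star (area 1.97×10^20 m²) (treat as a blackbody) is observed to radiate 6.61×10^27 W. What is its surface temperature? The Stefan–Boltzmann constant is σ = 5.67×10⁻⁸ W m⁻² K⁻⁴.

From P = σAT⁴, T = (P / σA)^(1/4) = (6.61×10^27 / (5.67×10⁻⁸ × 1.97×10^20))^(1/4).
T = (5.92×10^14)^(1/4) = 4930 K.

T ≈ 4930 K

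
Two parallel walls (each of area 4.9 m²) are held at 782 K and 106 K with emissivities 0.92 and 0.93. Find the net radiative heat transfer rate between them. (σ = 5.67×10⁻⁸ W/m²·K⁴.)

For two large parallel gray plates, q = σ(T₁⁴ − T₂⁴) / (1/ε₁ + 1/ε₂ − 1).
1/ε₁ + 1/ε₂ − 1 = 1/0.92 + 1/0.93 − 1 = 1.162.
T₁⁴ − T₂⁴ = 3.74×10^11 − 1.26×10^8 = 3.74×10^11 K⁴.
q = 5.67×10⁻⁸ × 3.74×10^11 / 1.162 = 18200 W/m².
Q = q·A = 18200 × 4.9 = 89400 W.

Q ≈ 89400 W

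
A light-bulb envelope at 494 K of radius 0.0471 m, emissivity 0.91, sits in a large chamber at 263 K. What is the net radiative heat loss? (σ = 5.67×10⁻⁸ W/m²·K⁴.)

A = 4πr² = 4π × (0.0471)² = 0.0279 m².
Q = εσA(T⁴ − T_s⁴). T⁴ − T_s⁴ = (494)⁴ − (263)⁴ = 5.96×10^10 − 4.78×10^9 = 5.48×10^10 K⁴.
Q = 0.91 × 5.67×10⁻⁸ × 0.0279 × 5.48×10^10 = 78.8 W.

Q ≈ 78.8 W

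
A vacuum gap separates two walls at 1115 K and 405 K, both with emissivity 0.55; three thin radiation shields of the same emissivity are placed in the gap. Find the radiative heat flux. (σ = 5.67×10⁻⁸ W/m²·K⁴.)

q ≈ 8170 W/m²

Each of the 4 gaps contributes resistance (2/ε − 1) = 2/0.55 − 1 = 2.636; total = 10.55.
q = σ(T₁⁴ − T₂⁴) / 10.55 = 5.67×10⁻⁸ × 1.52×10^12 / 10.55 = 8170 W/m².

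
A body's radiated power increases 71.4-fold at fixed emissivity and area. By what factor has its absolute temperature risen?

factor ≈ 2.91

P ∝ T⁴ ⇒ T ∝ P^(1/4), so T scales by (71.4)^(1/4) = 2.91.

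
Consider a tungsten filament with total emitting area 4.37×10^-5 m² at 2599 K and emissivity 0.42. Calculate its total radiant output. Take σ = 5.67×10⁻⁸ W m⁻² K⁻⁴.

Stefan–Boltzmann: P = εσAT⁴ = 0.42 × 5.67×10⁻⁸ × 4.37×10^-5 × (2599)⁴ = 0.42 × 5.67×10⁻⁸ × 4.37×10^-5 × 4.56×10^13.
P = 47.5 W.

P ≈ 47.5 W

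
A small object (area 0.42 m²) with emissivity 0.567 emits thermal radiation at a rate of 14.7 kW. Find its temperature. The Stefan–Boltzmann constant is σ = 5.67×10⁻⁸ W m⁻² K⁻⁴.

From P = εσAT⁴, T = (P / εσA)^(1/4) = (14700 / (0.567 × 5.67×10⁻⁸ × 0.420))^(1/4).
T = (1.09×10^12)^(1/4) = 1020 K.

T ≈ 1020 K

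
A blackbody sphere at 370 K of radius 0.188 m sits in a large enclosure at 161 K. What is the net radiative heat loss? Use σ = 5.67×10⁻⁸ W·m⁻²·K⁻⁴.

A = 4πr² = 4π × (0.188)² = 0.444 m².
Q = σA(T⁴ − T_s⁴). T⁴ − T_s⁴ = (370)⁴ − (161)⁴ = 1.87×10^10 − 6.72×10^8 = 1.81×10^10 K⁴.
Q = 5.67×10⁻⁸ × 0.444 × 1.81×10^10 = 455 W.

Q ≈ 455 W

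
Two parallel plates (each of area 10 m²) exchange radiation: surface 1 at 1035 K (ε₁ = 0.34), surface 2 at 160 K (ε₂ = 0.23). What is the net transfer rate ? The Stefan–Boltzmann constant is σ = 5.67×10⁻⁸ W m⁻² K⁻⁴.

Q ≈ 1.03×10^5 W

For two large parallel gray plates, q = σ(T₁⁴ − T₂⁴) / (1/ε₁ + 1/ε₂ − 1).
1/ε₁ + 1/ε₂ − 1 = 1/0.34 + 1/0.23 − 1 = 6.289.
T₁⁴ − T₂⁴ = 1.15×10^12 − 6.55×10^8 = 1.15×10^12 K⁴.
q = 5.67×10⁻⁸ × 1.15×10^12 / 6.289 = 10300 W/m².
Q = q·A = 10300 × 10 = 1.03×10^5 W.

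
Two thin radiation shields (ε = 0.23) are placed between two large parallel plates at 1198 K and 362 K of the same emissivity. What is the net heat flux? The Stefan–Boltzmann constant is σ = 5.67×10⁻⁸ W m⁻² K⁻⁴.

q ≈ 5020 W/m²

Each of the 3 gaps contributes resistance (2/ε − 1) = 2/0.23 − 1 = 7.696; total = 23.09.
q = σ(T₁⁴ − T₂⁴) / 23.09 = 5.67×10⁻⁸ × 2.04×10^12 / 23.09 = 5020 W/m².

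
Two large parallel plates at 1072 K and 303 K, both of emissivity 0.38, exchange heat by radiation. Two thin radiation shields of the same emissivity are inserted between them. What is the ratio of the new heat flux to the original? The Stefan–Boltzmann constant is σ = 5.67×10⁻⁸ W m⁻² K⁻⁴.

With N identical shields there are N+1 = 3 gaps in series, each with the same radiative resistance, so the flux falls to 1/(N+1) of its unshielded value.

ratio ≈ 0.333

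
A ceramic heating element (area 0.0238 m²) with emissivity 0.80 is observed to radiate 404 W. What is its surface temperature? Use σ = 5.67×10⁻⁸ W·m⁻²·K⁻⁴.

From P = εσAT⁴, T = (P / εσA)^(1/4) = (404 / (0.80 × 5.67×10⁻⁸ × 0.0238))^(1/4).
T = (3.74×10^11)^(1/4) = 782 K.

T ≈ 782 K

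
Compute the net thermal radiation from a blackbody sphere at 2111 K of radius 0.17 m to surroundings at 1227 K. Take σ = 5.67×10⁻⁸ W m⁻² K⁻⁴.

A = 4πr² = 4π × (0.17)² = 0.363 m².
Q = σA(T⁴ − T_s⁴). T⁴ − T_s⁴ = (2111)⁴ − (1227)⁴ = 1.99×10^13 − 2.27×10^12 = 1.76×10^13 K⁴.
Q = 5.67×10⁻⁸ × 0.363 × 1.76×10^13 = 3.62×10^5 W.

Q ≈ 3.62×10^5 W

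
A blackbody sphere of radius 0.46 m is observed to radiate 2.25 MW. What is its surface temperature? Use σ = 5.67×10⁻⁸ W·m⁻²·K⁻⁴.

T ≈ 1970 K

A = 4πr² = 4π × (0.46)² = 2.66 m².
From P = σAT⁴, T = (P / σA)^(1/4) = (2.25×10^6 / (5.67×10⁻⁸ × 2.66))^(1/4).
T = (1.49×10^13)^(1/4) = 1970 K.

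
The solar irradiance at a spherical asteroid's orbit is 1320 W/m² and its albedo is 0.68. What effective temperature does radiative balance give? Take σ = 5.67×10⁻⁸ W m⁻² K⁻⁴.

T ≈ 208 K

Power absorbed = (1−a)S·πR²; power emitted = 4πR²σT⁴. Equating and cancelling πR²:
T = ((1−a)S / 4σ)^(1/4) = (422 / (4 × 5.67×10⁻⁸))^(1/4) = (1.86×10^9)^(1/4).
T = 208 K.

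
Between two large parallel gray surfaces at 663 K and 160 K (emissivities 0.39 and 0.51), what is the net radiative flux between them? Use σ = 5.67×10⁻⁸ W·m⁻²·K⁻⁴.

q ≈ 3100 W/m²

For two large parallel gray plates, q = σ(T₁⁴ − T₂⁴) / (1/ε₁ + 1/ε₂ − 1).
1/ε₁ + 1/ε₂ − 1 = 1/0.39 + 1/0.51 − 1 = 3.525.
T₁⁴ − T₂⁴ = 1.93×10^11 − 6.55×10^8 = 1.93×10^11 K⁴.
q = 5.67×10⁻⁸ × 1.93×10^11 / 3.525 = 3100 W/m².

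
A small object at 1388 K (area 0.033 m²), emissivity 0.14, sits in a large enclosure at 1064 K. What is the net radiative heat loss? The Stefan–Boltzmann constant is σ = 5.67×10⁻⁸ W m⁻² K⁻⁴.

Q = εσA(T⁴ − T_s⁴). T⁴ − T_s⁴ = (1388)⁴ − (1064)⁴ = 3.71×10^12 − 1.28×10^12 = 2.43×10^12 K⁴.
Q = 0.14 × 5.67×10⁻⁸ × 0.0330 × 2.43×10^12 = 637 W.

Q ≈ 637 W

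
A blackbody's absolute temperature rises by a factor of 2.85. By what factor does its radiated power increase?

P ∝ T⁴, so the power scales as (2.85)⁴ = 66.0.

factor ≈ 66.0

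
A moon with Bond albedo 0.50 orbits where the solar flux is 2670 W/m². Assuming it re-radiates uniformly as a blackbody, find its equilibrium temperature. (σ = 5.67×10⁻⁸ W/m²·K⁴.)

Power absorbed = (1−a)S·πR²; power emitted = 4πR²σT⁴. Equating and cancelling πR²:
T = ((1−a)S / 4σ)^(1/4) = (1340 / (4 × 5.67×10⁻⁸))^(1/4) = (5.89×10^9)^(1/4).
T = 277 K.

T ≈ 277 K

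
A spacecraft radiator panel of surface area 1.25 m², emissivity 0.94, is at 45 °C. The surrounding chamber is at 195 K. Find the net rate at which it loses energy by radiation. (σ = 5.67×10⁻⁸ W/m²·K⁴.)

Q ≈ 585 W

Convert: 45 °C = 318 K.
Q = εσA(T⁴ − T_s⁴). T⁴ − T_s⁴ = (318)⁴ − (195)⁴ = 1.02×10^10 − 1.45×10^9 = 8.78×10^9 K⁴.
Q = 0.94 × 5.67×10⁻⁸ × 1.25 × 8.78×10^9 = 585 W.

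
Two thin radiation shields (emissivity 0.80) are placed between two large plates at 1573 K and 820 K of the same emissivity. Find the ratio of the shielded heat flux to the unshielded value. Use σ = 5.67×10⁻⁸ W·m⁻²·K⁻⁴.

ratio ≈ 0.333

With N identical shields there are N+1 = 3 gaps in series, each with the same radiative resistance, so the flux falls to 1/(N+1) of its unshielded value.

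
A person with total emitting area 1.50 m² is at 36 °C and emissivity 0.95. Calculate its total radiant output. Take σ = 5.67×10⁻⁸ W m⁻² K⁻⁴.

P ≈ 737 W

36 °C = 309 K.
P = εσAT⁴ = 0.95 × 5.67×10⁻⁸ × 1.50 × (309)⁴ = 0.95 × 5.67×10⁻⁸ × 1.50 × 9.12×10^9.
P = 737 W.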